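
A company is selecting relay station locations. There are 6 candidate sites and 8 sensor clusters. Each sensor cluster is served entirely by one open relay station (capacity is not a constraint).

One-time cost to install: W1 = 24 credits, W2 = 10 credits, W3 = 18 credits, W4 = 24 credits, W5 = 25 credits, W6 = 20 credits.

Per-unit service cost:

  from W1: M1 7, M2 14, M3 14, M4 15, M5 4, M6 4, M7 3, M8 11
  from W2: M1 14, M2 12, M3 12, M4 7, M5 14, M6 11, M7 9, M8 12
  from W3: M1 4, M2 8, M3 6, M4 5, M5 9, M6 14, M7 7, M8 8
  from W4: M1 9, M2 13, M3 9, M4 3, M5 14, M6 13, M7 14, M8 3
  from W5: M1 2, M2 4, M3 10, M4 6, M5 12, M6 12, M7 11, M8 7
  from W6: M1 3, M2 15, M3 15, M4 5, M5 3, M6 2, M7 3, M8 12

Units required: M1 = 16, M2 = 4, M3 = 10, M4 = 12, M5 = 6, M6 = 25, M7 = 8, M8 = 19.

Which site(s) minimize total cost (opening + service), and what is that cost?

Open W3, W4, W5 and W6; minimum total cost 380.

For any fixed open set, each sensor cluster goes to its cheapest open site; total = fixed + service.
{W3, W4, W5, W6}: M1→W5 2·16=32, M2→W5 4·4=16, M3→W3 6·10=60, M4→W4 3·12=36, M5→W6 3·6=18, M6→W6 2·25=50, M7→W6 3·8=24, M8→W4 3·19=57. Service 293; fixed 87; total 380.
{W3, W4, W6}: service 325 + fixed 62 = 387
{W2, W3, W4, W5, W6}: M1→W5 2·16=32, M2→W5 4·4=16, M3→W3 6·10=60, M4→W4 3·12=36, M5→W6 3·6=18, M6→W6 2·25=50, M7→W6 3·8=24, M8→W4 3·19=57. Service 293; fixed 97; total 390.
{W1, W2, W3, W4, W5, W6}: service 293 + fixed 121 = 414
No other subset beats 380.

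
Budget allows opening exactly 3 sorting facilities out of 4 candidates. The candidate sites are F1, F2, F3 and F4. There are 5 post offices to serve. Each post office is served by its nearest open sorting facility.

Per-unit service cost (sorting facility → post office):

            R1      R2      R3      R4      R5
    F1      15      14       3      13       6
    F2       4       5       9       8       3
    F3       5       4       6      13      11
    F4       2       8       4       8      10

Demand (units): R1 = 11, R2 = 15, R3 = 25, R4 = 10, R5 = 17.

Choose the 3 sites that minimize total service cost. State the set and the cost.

Choose F1, F2 and F4; total service cost 303.

With exactly 3 open, each post office uses its cheapest among the chosen.
{F1, F2, F4}: R1→F4 2·11=22, R2→F2 5·15=75, R3→F1 3·25=75, R4→F2 8·10=80, R5→F2 3·17=51. Service cost 303.
{F1, F2, F3}: service cost 310
{F2, F3, F4}: service cost 313
Among all 4 size-3 choices, {F1, F2, F4} is lowest.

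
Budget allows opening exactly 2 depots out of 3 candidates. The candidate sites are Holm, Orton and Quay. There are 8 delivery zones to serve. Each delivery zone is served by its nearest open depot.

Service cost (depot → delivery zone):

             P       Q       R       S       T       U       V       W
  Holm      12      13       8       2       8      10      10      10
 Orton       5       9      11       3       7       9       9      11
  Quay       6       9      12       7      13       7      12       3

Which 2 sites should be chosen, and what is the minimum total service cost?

With exactly 2 open, each delivery zone uses its cheapest among the chosen.
{Holm, Quay}: P→Quay 6, Q→Quay 9, R→Holm 8, S→Holm 2, T→Holm 8, U→Quay 7, V→Holm 10, W→Quay 3. Service cost 53.
{Orton, Quay}: service cost 54
{Holm, Orton}: service cost 59
Among all 3 size-2 choices, {Holm, Quay} is lowest.

Choose Holm and Quay; total service cost 53.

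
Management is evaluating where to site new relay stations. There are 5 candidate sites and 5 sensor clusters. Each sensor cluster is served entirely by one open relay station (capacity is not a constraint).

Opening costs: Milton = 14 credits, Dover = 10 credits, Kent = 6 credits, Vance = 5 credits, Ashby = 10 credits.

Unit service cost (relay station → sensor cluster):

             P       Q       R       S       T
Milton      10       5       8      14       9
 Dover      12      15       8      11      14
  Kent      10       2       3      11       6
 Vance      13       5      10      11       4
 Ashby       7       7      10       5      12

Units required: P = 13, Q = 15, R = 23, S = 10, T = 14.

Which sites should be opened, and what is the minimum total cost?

For any fixed open set, each sensor cluster goes to its cheapest open site; total = fixed + service.
{Kent, Vance, Ashby}: P→Ashby 7·13=91, Q→Kent 2·15=30, R→Kent 3·23=69, S→Ashby 5·10=50, T→Vance 4·14=56. Service 296; fixed 21; total 317.
{Dover, Kent, Vance, Ashby}: service 296 + fixed 31 = 327
{Milton, Kent, Vance, Ashby}: service 296 + fixed 35 = 331
{Milton, Dover, Kent, Vance, Ashby}: service 296 + fixed 45 = 341
No other subset beats 317.

Open Kent, Vance and Ashby; minimum total cost 317.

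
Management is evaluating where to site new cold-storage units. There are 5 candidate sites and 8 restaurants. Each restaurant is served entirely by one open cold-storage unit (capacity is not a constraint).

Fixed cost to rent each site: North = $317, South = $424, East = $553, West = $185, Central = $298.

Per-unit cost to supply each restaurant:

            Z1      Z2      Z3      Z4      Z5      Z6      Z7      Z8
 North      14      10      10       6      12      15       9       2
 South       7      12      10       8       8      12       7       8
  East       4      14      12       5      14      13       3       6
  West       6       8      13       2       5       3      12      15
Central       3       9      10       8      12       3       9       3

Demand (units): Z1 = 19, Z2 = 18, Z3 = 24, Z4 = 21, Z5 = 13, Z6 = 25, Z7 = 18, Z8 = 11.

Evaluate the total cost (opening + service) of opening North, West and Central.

Total cost: 1607

Each restaurant is assigned to its cheapest site among the open ones.
{North, West, Central}: Z1→Central 3·19=57, Z2→West 8·18=144, Z3→North 10·24=240, Z4→West 2·21=42, Z5→West 5·13=65, Z6→West 3·25=75, Z7→North 9·18=162, Z8→North 2·11=22. Service 807; fixed 800; total 1607.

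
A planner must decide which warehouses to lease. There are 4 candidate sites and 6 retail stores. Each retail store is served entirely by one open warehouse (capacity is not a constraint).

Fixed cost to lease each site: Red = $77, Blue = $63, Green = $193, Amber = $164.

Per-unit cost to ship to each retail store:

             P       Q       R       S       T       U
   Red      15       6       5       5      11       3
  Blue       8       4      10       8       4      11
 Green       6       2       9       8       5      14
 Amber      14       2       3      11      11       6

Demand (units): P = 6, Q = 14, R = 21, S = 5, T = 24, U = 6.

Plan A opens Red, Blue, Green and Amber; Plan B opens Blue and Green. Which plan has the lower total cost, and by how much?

Plan B is cheaper by 52.

Plan A: {Red, Blue, Green, Amber}: P→Green 6·6=36, Q→Green 2·14=28, R→Amber 3·21=63, S→Red 5·5=25, T→Blue 4·24=96, U→Red 3·6=18. Service 266; fixed 497; total 763.
Plan B: {Blue, Green}: P→Green 6·6=36, Q→Green 2·14=28, R→Green 9·21=189, S→Blue 8·5=40, T→Blue 4·24=96, U→Blue 11·6=66. Service 455; fixed 256; total 711.
Difference: |763 − 711| = 52.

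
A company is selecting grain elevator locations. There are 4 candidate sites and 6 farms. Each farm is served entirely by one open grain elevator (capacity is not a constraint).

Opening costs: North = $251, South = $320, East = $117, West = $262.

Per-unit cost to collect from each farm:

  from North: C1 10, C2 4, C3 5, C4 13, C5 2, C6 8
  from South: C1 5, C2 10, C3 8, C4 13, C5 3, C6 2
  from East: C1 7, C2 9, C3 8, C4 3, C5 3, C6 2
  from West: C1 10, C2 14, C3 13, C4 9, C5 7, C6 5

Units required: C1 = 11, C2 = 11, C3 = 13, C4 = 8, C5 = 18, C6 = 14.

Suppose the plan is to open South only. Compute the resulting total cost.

Total cost: 775

Each farm is assigned to its cheapest site among the open ones.
{South}: C1→South 5·11=55, C2→South 10·11=110, C3→South 8·13=104, C4→South 13·8=104, C5→South 3·18=54, C6→South 2·14=28. Service 455; fixed 320; total 775.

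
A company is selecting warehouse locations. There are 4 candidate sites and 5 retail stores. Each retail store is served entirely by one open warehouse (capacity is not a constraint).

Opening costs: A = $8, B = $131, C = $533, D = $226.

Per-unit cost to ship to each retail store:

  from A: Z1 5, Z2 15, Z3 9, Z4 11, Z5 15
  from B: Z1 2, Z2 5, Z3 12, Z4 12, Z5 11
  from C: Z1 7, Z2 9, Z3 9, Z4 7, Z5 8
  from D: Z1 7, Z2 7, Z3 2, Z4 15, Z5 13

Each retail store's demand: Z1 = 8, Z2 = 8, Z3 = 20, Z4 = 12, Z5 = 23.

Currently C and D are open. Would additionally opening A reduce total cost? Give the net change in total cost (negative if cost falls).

Current service cost with {C, D}: 420.
Adding A: each retail store re-picks its cheapest; new service cost 404, saving 16.
Extra fixed cost: 8. Net change = 8 − 16 = -8.
(Totals: 1179 → 1171.)

Yes — net change −8 (cost falls by 8).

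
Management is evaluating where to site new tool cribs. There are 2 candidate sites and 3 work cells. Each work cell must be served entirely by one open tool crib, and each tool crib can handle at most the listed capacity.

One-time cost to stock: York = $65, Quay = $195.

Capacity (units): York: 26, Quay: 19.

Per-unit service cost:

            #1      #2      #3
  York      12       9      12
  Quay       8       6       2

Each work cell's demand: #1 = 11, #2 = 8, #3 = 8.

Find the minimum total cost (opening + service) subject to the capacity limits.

Open {York, Quay}: #1→Quay 8·11=88, #2→York 9·8=72, #3→Quay 2·8=16.
Loads: York carries 8/26, Quay carries 19/19. Service 176; fixed 260; total 436.
Next best feasible plan costs 456.

Minimum total cost: 436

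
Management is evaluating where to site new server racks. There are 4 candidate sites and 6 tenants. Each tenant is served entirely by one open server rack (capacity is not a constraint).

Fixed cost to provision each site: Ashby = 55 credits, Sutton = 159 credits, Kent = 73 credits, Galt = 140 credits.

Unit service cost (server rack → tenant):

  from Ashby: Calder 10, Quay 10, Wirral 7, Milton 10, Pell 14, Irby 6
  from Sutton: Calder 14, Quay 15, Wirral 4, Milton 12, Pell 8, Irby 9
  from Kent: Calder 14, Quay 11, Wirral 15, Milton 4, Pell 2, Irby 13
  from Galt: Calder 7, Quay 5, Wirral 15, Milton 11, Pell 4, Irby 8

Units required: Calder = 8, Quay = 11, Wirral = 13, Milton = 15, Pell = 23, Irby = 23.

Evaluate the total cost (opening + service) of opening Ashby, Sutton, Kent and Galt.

Total cost: 834

Each tenant is assigned to its cheapest site among the open ones.
{Ashby, Sutton, Kent, Galt}: Calder→Galt 7·8=56, Quay→Galt 5·11=55, Wirral→Sutton 4·13=52, Milton→Kent 4·15=60, Pell→Kent 2·23=46, Irby→Ashby 6·23=138. Service 407; fixed 427; total 834.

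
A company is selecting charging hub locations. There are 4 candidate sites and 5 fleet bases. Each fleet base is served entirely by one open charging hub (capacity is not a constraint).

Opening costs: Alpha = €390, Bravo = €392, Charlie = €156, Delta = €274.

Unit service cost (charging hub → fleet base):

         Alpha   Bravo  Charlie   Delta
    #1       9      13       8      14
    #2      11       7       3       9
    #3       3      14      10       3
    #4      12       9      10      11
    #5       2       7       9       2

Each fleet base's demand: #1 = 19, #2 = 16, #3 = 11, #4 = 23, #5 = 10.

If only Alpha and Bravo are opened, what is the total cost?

Total cost: 1325

Each fleet base is assigned to its cheapest site among the open ones.
{Alpha, Bravo}: #1→Alpha 9·19=171, #2→Bravo 7·16=112, #3→Alpha 3·11=33, #4→Bravo 9·23=207, #5→Alpha 2·10=20. Service 543; fixed 782; total 1325.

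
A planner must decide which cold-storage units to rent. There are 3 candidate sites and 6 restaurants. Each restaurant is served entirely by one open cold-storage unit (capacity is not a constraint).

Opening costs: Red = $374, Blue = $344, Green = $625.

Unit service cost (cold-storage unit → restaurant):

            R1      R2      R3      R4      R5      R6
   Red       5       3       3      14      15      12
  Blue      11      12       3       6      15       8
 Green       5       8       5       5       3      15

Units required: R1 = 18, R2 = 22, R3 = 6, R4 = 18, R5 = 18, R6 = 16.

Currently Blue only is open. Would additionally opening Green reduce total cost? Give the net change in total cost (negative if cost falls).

Current service cost with {Blue}: 986.
Adding Green: each restaurant re-picks its cheapest; new service cost 556, saving 430.
Extra fixed cost: 625. Net change = 625 − 430 = 195.
(Totals: 1330 → 1525.)

No — net change +195 (cost rises by 195).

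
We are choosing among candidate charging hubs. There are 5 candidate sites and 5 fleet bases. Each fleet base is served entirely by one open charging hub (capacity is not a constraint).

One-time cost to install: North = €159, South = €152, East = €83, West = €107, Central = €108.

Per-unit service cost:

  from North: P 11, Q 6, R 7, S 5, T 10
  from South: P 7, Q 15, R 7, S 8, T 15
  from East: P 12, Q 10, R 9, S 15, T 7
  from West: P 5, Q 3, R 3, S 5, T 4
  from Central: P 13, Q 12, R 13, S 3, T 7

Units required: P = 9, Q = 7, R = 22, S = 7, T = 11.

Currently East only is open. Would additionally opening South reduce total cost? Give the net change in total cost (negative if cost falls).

Current service cost with {East}: 558.
Adding South: each fleet base re-picks its cheapest; new service cost 420, saving 138.
Extra fixed cost: 152. Net change = 152 − 138 = 14.
(Totals: 641 → 655.)

No — net change +14 (cost rises by 14).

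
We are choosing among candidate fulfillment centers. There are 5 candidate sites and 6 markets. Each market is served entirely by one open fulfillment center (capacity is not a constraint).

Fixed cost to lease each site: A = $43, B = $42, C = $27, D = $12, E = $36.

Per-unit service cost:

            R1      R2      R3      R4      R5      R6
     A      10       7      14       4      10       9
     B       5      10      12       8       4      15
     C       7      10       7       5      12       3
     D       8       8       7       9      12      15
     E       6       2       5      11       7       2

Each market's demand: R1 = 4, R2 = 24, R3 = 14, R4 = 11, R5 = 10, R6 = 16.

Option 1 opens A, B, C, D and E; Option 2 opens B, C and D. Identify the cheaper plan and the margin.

Option 1 is cheaper by 120.

Option 1: {A, B, C, D, E}: R1→B 5·4=20, R2→E 2·24=48, R3→E 5·14=70, R4→A 4·11=44, R5→B 4·10=40, R6→E 2·16=32. Service 254; fixed 160; total 414.
Option 2: {B, C, D}: R1→B 5·4=20, R2→D 8·24=192, R3→C 7·14=98, R4→C 5·11=55, R5→B 4·10=40, R6→C 3·16=48. Service 453; fixed 81; total 534.
Difference: |414 − 534| = 120.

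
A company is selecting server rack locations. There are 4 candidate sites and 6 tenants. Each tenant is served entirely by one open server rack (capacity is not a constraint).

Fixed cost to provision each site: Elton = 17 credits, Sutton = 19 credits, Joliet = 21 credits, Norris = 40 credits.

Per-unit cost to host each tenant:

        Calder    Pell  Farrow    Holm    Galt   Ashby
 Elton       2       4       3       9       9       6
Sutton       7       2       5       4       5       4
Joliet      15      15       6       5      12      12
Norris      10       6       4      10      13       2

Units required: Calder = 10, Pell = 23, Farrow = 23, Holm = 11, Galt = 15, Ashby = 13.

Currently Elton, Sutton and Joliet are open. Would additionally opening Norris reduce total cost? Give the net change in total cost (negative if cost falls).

No — net change +14 (cost rises by 14).

Current service cost with {Elton, Sutton, Joliet}: 306.
Adding Norris: each tenant re-picks its cheapest; new service cost 280, saving 26.
Extra fixed cost: 40. Net change = 40 − 26 = 14.
(Totals: 363 → 377.)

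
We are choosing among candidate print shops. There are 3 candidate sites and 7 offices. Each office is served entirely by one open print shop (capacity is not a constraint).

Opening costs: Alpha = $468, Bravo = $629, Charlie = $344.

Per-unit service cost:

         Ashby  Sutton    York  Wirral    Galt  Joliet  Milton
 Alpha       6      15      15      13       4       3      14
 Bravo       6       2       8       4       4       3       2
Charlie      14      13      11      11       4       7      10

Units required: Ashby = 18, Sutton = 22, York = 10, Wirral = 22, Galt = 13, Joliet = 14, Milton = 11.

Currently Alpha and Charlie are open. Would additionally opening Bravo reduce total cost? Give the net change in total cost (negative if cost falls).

No — net change +115 (cost rises by 115).

Current service cost with {Alpha, Charlie}: 950.
Adding Bravo: each office re-picks its cheapest; new service cost 436, saving 514.
Extra fixed cost: 629. Net change = 629 − 514 = 115.
(Totals: 1762 → 1877.)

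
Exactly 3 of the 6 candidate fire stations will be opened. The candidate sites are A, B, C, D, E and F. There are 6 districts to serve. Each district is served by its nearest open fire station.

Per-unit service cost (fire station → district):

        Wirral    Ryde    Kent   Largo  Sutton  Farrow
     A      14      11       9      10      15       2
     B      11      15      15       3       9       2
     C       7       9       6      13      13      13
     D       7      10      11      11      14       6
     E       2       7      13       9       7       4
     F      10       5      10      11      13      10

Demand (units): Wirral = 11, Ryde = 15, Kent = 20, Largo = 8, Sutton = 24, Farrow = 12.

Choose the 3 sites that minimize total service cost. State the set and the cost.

With exactly 3 open, each district uses its cheapest among the chosen.
{B, C, E}: Wirral→E 2·11=22, Ryde→E 7·15=105, Kent→C 6·20=120, Largo→B 3·8=24, Sutton→E 7·24=168, Farrow→B 2·12=24. Service cost 463.
{C, E, F}: service cost 505
{A, C, E}: service cost 511
Among all 20 size-3 choices, {B, C, E} is lowest.

Choose B, C and E; total service cost 463.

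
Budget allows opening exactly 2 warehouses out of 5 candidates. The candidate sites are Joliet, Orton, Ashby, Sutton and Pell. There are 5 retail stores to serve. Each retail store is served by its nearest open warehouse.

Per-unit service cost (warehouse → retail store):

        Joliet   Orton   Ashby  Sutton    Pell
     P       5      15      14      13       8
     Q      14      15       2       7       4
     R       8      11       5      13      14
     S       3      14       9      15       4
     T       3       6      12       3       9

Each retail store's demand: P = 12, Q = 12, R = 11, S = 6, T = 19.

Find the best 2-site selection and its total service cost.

Choose Joliet and Ashby; total service cost 214.

With exactly 2 open, each retail store uses its cheapest among the chosen.
{Joliet, Ashby}: P→Joliet 5·12=60, Q→Ashby 2·12=24, R→Ashby 5·11=55, S→Joliet 3·6=18, T→Joliet 3·19=57. Service cost 214.
{Joliet, Pell}: service cost 271
{Joliet, Sutton}: service cost 307
Among all 10 size-2 choices, {Joliet, Ashby} is lowest.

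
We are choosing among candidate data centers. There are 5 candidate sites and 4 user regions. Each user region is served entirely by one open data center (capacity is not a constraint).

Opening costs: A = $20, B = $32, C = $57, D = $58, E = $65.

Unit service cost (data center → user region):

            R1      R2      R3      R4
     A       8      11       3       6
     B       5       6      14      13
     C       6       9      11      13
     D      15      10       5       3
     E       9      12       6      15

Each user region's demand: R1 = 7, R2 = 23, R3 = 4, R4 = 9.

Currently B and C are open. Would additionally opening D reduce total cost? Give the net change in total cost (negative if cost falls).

Current service cost with {B, C}: 334.
Adding D: each user region re-picks its cheapest; new service cost 220, saving 114.
Extra fixed cost: 58. Net change = 58 − 114 = -56.
(Totals: 423 → 367.)

Yes — net change −56 (cost falls by 56).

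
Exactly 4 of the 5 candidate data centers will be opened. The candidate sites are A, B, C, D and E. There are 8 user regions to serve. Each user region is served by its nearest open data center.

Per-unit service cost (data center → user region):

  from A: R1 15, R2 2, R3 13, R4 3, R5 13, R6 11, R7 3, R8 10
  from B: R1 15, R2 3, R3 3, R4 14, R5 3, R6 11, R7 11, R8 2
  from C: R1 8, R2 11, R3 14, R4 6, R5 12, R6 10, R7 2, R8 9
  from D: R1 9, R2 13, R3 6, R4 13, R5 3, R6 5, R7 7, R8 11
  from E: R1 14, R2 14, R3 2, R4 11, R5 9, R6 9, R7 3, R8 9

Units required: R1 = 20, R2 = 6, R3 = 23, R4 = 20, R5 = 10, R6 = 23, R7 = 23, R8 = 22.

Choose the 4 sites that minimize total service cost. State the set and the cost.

Choose A, B, C and D; total service cost 536.

With exactly 4 open, each user region uses its cheapest among the chosen.
{A, B, C, D}: R1→C 8·20=160, R2→A 2·6=12, R3→B 3·23=69, R4→A 3·20=60, R5→B 3·10=30, R6→D 5·23=115, R7→C 2·23=46, R8→B 2·22=44. Service cost 536.
{A, B, D, E}: service cost 556
{B, C, D, E}: service cost 579
Among all 5 size-4 choices, {A, B, C, D} is lowest.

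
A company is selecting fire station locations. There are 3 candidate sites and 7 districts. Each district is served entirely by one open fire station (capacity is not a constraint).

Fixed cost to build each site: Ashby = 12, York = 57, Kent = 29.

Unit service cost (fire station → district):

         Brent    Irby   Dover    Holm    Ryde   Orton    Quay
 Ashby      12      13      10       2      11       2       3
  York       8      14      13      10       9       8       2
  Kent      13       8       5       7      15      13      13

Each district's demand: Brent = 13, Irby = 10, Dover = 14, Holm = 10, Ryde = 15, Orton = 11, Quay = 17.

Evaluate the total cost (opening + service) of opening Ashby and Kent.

Each district is assigned to its cheapest site among the open ones.
{Ashby, Kent}: Brent→Ashby 12·13=156, Irby→Kent 8·10=80, Dover→Kent 5·14=70, Holm→Ashby 2·10=20, Ryde→Ashby 11·15=165, Orton→Ashby 2·11=22, Quay→Ashby 3·17=51. Service 564; fixed 41; total 605.

Total cost: 605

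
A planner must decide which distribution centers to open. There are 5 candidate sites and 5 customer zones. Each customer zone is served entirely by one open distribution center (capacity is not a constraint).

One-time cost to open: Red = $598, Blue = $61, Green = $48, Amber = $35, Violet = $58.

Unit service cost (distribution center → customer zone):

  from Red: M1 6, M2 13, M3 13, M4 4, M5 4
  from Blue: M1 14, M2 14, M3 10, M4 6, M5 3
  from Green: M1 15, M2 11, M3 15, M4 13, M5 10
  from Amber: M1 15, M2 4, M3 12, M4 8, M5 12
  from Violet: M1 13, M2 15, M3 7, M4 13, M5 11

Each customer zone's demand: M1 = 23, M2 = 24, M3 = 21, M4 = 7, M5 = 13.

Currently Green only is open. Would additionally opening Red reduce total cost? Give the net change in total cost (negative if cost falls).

Current service cost with {Green}: 1145.
Adding Red: each customer zone re-picks its cheapest; new service cost 755, saving 390.
Extra fixed cost: 598. Net change = 598 − 390 = 208.
(Totals: 1193 → 1401.)

No — net change +208 (cost rises by 208).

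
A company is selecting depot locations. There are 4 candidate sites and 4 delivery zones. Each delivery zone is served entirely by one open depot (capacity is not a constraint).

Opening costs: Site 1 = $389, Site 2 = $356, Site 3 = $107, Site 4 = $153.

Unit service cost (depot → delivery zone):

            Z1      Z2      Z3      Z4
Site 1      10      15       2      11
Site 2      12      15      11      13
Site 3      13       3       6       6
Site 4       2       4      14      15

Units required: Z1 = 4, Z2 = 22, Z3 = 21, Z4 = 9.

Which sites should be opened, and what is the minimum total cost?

For any fixed open set, each delivery zone goes to its cheapest open site; total = fixed + service.
{Site 3}: Z1→Site 3 13·4=52, Z2→Site 3 3·22=66, Z3→Site 3 6·21=126, Z4→Site 3 6·9=54. Service 298; fixed 107; total 405.
{Site 3, Site 4}: service 254 + fixed 260 = 514
{Site 4}: Z1→Site 4 2·4=8, Z2→Site 4 4·22=88, Z3→Site 4 14·21=294, Z4→Site 4 15·9=135. Service 525; fixed 153; total 678.
{Site 1, Site 2, Site 3, Site 4}: service 170 + fixed 1005 = 1175
No other subset beats 405.

Open Site 3 only; minimum total cost 405.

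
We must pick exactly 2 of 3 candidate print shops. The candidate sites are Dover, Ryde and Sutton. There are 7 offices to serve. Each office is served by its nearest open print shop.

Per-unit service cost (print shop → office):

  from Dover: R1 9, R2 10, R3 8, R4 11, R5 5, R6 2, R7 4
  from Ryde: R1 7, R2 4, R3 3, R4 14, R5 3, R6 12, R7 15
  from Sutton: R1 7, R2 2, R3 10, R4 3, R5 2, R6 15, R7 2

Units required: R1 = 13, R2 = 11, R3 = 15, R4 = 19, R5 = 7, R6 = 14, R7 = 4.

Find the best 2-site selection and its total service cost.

With exactly 2 open, each office uses its cheapest among the chosen.
{Dover, Sutton}: R1→Sutton 7·13=91, R2→Sutton 2·11=22, R3→Dover 8·15=120, R4→Sutton 3·19=57, R5→Sutton 2·7=14, R6→Dover 2·14=28, R7→Sutton 2·4=8. Service cost 340.
{Ryde, Sutton}: service cost 405
{Dover, Ryde}: service cost 454
Among all 3 size-2 choices, {Dover, Sutton} is lowest.

Choose Dover and Sutton; total service cost 340.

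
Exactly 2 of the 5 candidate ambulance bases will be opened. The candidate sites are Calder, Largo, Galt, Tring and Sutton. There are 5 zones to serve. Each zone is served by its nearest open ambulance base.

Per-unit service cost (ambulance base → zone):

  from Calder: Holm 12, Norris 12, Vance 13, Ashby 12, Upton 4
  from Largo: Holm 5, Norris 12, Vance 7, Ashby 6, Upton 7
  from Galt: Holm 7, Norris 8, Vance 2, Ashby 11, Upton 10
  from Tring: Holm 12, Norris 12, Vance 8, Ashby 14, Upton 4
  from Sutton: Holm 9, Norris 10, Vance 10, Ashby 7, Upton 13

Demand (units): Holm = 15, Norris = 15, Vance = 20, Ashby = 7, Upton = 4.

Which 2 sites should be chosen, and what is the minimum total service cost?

Choose Largo and Galt; total service cost 305.

With exactly 2 open, each zone uses its cheapest among the chosen.
{Largo, Galt}: Holm→Largo 5·15=75, Norris→Galt 8·15=120, Vance→Galt 2·20=40, Ashby→Largo 6·7=42, Upton→Largo 7·4=28. Service cost 305.
{Galt, Sutton}: service cost 354
{Calder, Galt}: service cost 358
Among all 10 size-2 choices, {Largo, Galt} is lowest.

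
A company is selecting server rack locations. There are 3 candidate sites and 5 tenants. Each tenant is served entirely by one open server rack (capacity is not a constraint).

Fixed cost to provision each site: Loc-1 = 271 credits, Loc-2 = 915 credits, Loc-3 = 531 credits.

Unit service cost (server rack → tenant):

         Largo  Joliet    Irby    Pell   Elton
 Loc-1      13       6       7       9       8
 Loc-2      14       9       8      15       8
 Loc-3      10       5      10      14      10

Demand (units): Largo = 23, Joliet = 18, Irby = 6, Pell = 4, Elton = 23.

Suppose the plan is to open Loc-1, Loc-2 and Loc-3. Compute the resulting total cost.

Total cost: 2299

Each tenant is assigned to its cheapest site among the open ones.
{Loc-1, Loc-2, Loc-3}: Largo→Loc-3 10·23=230, Joliet→Loc-3 5·18=90, Irby→Loc-1 7·6=42, Pell→Loc-1 9·4=36, Elton→Loc-1 8·23=184. Service 582; fixed 1717; total 2299.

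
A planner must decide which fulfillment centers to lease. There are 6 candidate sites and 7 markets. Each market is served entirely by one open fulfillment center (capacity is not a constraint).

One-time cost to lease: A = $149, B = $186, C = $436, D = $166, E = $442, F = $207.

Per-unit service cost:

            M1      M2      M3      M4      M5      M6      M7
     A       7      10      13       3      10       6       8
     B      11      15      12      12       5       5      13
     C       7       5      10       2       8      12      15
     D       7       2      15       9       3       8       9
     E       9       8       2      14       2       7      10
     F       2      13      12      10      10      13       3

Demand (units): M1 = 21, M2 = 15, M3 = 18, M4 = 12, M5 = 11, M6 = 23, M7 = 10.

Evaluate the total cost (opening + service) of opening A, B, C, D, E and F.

Each market is assigned to its cheapest site among the open ones.
{A, B, C, D, E, F}: M1→F 2·21=42, M2→D 2·15=30, M3→E 2·18=36, M4→C 2·12=24, M5→E 2·11=22, M6→B 5·23=115, M7→F 3·10=30. Service 299; fixed 1586; total 1885.

Total cost: 1885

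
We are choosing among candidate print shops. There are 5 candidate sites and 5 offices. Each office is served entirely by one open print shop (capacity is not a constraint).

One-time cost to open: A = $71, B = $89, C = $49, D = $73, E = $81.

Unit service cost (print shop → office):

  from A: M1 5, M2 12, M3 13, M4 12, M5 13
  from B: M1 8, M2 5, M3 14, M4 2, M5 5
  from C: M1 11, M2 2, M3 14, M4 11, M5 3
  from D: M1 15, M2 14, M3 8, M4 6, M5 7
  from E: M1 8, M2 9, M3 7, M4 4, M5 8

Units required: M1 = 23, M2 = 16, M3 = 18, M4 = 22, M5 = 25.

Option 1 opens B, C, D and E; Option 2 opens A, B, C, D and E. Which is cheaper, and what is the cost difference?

Option 1: {B, C, D, E}: M1→B 8·23=184, M2→C 2·16=32, M3→E 7·18=126, M4→B 2·22=44, M5→C 3·25=75. Service 461; fixed 292; total 753.
Option 2: {A, B, C, D, E}: M1→A 5·23=115, M2→C 2·16=32, M3→E 7·18=126, M4→B 2·22=44, M5→C 3·25=75. Service 392; fixed 363; total 755.
Difference: |753 − 755| = 2.

Option 1 is cheaper by 2.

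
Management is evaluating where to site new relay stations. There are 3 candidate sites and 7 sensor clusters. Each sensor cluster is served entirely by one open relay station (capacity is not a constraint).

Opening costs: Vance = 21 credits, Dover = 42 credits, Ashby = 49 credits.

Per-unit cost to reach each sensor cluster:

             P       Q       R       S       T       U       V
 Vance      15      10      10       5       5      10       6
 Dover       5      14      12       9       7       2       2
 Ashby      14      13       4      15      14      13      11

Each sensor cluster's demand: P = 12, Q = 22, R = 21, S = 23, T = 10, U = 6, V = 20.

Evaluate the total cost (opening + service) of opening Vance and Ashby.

Total cost: 887

Each sensor cluster is assigned to its cheapest site among the open ones.
{Vance, Ashby}: P→Ashby 14·12=168, Q→Vance 10·22=220, R→Ashby 4·21=84, S→Vance 5·23=115, T→Vance 5·10=50, U→Vance 10·6=60, V→Vance 6·20=120. Service 817; fixed 70; total 887.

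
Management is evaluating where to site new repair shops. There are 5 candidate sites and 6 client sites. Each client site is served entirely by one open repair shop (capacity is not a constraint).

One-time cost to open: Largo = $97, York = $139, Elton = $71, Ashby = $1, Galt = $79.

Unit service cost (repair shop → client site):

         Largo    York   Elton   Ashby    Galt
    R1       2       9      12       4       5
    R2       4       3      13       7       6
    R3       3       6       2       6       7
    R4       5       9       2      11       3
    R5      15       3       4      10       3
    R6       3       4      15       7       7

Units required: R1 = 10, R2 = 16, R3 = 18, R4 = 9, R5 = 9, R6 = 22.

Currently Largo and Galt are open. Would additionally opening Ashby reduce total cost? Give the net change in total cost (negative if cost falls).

No — net change +1 (cost rises by 1).

Current service cost with {Largo, Galt}: 258.
Adding Ashby: each client site re-picks its cheapest; new service cost 258, saving 0.
Extra fixed cost: 1. Net change = 1 − 0 = 1.
(Totals: 434 → 435.)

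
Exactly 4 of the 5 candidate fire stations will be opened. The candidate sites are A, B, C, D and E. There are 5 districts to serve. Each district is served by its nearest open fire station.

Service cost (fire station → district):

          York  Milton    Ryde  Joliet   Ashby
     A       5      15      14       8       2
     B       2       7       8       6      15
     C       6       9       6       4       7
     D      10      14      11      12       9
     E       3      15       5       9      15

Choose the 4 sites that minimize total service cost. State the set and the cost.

Choose A, B, C and E; total service cost 20.

With exactly 4 open, each district uses its cheapest among the chosen.
{A, B, C, E}: York→B 2, Milton→B 7, Ryde→E 5, Joliet→C 4, Ashby→A 2. Service cost 20.
{A, B, C, D}: service cost 21
{A, B, D, E}: service cost 22
Among all 5 size-4 choices, {A, B, C, E} is lowest.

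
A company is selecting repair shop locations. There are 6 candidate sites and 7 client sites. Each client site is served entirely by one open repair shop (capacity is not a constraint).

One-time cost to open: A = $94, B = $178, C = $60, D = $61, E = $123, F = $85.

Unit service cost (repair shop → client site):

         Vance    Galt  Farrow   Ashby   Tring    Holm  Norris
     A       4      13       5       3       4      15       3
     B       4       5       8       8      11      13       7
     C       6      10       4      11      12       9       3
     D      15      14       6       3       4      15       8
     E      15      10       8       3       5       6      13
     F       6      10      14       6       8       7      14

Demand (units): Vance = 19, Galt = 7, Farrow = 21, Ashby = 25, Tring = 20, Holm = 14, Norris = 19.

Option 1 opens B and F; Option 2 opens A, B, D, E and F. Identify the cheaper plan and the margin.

Option 1: {B, F}: Vance→B 4·19=76, Galt→B 5·7=35, Farrow→B 8·21=168, Ashby→F 6·25=150, Tring→F 8·20=160, Holm→F 7·14=98, Norris→B 7·19=133. Service 820; fixed 263; total 1083.
Option 2: {A, B, D, E, F}: Vance→A 4·19=76, Galt→B 5·7=35, Farrow→A 5·21=105, Ashby→A 3·25=75, Tring→A 4·20=80, Holm→E 6·14=84, Norris→A 3·19=57. Service 512; fixed 541; total 1053.
Difference: |1083 − 1053| = 30.

Option 2 is cheaper by 30.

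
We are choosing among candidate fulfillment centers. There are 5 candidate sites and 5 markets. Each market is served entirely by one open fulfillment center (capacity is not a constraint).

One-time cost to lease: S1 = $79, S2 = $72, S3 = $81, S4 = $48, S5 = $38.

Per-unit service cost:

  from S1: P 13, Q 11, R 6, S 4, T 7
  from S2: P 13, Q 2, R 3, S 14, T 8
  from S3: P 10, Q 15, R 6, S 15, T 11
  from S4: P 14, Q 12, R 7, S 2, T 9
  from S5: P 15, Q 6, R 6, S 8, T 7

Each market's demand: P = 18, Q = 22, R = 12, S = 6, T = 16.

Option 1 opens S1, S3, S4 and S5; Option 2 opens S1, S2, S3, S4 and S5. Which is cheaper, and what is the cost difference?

Option 2 is cheaper by 52.

Option 1: {S1, S3, S4, S5}: P→S3 10·18=180, Q→S5 6·22=132, R→S1 6·12=72, S→S4 2·6=12, T→S1 7·16=112. Service 508; fixed 246; total 754.
Option 2: {S1, S2, S3, S4, S5}: P→S3 10·18=180, Q→S2 2·22=44, R→S2 3·12=36, S→S4 2·6=12, T→S1 7·16=112. Service 384; fixed 318; total 702.
Difference: |754 − 702| = 52.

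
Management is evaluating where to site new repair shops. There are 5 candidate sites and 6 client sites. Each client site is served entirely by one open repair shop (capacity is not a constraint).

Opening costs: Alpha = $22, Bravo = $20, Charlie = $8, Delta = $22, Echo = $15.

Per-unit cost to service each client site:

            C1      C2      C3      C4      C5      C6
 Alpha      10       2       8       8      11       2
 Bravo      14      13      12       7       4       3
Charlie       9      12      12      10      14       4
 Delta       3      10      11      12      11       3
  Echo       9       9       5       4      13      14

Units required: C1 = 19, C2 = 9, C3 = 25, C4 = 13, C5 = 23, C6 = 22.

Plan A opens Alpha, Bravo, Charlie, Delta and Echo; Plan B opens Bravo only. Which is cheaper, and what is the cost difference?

Plan A: {Alpha, Bravo, Charlie, Delta, Echo}: C1→Delta 3·19=57, C2→Alpha 2·9=18, C3→Echo 5·25=125, C4→Echo 4·13=52, C5→Bravo 4·23=92, C6→Alpha 2·22=44. Service 388; fixed 87; total 475.
Plan B: {Bravo}: C1→Bravo 14·19=266, C2→Bravo 13·9=117, C3→Bravo 12·25=300, C4→Bravo 7·13=91, C5→Bravo 4·23=92, C6→Bravo 3·22=66. Service 932; fixed 20; total 952.
Difference: |475 − 952| = 477.

Plan A is cheaper by 477.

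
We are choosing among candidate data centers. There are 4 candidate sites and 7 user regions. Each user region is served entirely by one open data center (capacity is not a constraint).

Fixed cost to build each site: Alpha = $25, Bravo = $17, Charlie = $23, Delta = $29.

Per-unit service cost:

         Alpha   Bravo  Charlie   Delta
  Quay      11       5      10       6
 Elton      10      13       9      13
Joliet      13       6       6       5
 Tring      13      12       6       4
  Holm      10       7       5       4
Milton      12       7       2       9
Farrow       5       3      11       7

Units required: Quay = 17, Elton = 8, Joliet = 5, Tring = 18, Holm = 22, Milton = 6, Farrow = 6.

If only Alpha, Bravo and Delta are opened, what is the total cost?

Total cost: 481

Each user region is assigned to its cheapest site among the open ones.
{Alpha, Bravo, Delta}: Quay→Bravo 5·17=85, Elton→Alpha 10·8=80, Joliet→Delta 5·5=25, Tring→Delta 4·18=72, Holm→Delta 4·22=88, Milton→Bravo 7·6=42, Farrow→Bravo 3·6=18. Service 410; fixed 71; total 481.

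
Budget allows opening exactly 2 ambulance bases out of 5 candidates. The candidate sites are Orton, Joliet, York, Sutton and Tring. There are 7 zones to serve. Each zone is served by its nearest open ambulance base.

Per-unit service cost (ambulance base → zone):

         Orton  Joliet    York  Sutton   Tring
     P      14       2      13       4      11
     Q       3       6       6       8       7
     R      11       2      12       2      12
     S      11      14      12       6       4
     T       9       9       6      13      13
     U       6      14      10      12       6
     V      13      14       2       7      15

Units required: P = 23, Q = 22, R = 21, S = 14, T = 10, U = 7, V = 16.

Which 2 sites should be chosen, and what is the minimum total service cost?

Choose York and Sutton; total service cost 512.

With exactly 2 open, each zone uses its cheapest among the chosen.
{York, Sutton}: P→Sutton 4·23=92, Q→York 6·22=132, R→Sutton 2·21=42, S→Sutton 6·14=84, T→York 6·10=60, U→York 10·7=70, V→York 2·16=32. Service cost 512.
{Orton, Sutton}: service cost 528
{Joliet, York}: service cost 550
Among all 10 size-2 choices, {York, Sutton} is lowest.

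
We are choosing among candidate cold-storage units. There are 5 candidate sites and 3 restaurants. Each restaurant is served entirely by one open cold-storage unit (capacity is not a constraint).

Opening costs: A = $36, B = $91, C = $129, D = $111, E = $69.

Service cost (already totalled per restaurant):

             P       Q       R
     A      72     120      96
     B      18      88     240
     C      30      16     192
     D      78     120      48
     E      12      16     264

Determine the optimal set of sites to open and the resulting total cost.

For any fixed open set, each restaurant goes to its cheapest open site; total = fixed + service.
{A, E}: P→E 12, Q→E 16, R→A 96. Service 124; fixed 105; total 229.
{D, E}: P→E 12, Q→E 16, R→D 48. Service 76; fixed 180; total 256.
{A, D, E}: service 76 + fixed 216 = 292
{A, B, C, D, E}: service 76 + fixed 436 = 512
No other subset beats 229.

Open A and E; minimum total cost 229.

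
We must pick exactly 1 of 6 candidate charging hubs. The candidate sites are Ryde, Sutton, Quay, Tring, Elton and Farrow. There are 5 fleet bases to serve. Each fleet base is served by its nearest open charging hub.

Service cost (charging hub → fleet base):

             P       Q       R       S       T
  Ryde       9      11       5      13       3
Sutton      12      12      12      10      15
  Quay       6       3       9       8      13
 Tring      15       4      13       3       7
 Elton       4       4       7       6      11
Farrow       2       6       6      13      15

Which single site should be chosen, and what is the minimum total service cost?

With exactly 1 open, each fleet base uses its cheapest among the chosen.
{Elton}: P→Elton 4, Q→Elton 4, R→Elton 7, S→Elton 6, T→Elton 11. Service cost 32.
{Quay}: service cost 39
{Ryde}: service cost 41
Among all 6 size-1 choices, {Elton} is lowest.

Choose Elton only; total service cost 32.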